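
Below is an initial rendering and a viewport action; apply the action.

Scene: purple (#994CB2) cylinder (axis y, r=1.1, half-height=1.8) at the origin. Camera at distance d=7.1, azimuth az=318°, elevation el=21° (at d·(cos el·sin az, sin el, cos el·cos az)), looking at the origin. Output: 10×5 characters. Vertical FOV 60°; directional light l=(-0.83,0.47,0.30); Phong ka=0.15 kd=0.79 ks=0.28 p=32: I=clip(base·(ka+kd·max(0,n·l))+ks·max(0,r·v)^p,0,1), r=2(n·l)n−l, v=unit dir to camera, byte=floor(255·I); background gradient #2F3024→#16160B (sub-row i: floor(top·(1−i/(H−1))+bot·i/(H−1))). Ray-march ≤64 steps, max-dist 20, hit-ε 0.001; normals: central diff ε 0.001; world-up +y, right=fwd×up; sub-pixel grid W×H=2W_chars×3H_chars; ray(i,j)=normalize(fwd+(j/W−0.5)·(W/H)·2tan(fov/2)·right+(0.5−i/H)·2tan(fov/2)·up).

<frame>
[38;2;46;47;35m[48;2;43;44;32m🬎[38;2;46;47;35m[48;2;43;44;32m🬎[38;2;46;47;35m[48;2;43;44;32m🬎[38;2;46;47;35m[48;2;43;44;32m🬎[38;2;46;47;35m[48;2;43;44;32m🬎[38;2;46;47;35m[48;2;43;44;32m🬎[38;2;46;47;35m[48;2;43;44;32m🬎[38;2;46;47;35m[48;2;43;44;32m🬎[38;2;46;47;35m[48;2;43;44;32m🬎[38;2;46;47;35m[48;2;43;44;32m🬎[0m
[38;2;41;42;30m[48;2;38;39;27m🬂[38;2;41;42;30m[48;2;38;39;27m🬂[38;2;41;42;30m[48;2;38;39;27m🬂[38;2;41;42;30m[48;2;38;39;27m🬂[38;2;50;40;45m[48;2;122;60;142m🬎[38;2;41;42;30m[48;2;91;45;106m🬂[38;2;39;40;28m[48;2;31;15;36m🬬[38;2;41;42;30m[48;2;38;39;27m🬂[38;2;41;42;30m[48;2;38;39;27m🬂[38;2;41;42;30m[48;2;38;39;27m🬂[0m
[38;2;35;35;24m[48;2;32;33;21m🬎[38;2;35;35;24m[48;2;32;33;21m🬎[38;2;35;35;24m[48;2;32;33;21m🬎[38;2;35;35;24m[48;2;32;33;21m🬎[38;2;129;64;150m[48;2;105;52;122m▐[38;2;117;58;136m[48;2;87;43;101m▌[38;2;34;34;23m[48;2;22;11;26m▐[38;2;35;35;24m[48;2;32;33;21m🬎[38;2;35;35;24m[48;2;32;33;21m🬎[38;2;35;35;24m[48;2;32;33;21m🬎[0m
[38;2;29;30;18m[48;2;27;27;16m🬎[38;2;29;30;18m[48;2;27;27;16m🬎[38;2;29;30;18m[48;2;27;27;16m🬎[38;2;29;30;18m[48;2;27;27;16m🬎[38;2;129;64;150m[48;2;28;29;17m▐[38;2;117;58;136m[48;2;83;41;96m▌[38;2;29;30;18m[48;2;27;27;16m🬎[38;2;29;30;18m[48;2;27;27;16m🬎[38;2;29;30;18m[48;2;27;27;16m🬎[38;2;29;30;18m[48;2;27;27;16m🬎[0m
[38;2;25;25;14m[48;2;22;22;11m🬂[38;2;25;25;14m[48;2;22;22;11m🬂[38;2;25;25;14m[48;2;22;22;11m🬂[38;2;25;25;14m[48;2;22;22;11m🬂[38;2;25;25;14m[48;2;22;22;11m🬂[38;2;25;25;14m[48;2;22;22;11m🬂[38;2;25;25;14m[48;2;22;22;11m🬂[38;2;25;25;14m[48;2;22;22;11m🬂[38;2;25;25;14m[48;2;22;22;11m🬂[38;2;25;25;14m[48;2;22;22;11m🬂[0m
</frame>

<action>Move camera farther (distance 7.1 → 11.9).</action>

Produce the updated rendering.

<frame>
[38;2;46;47;35m[48;2;43;44;32m🬎[38;2;46;47;35m[48;2;43;44;32m🬎[38;2;46;47;35m[48;2;43;44;32m🬎[38;2;46;47;35m[48;2;43;44;32m🬎[38;2;46;47;35m[48;2;43;44;32m🬎[38;2;46;47;35m[48;2;43;44;32m🬎[38;2;46;47;35m[48;2;43;44;32m🬎[38;2;46;47;35m[48;2;43;44;32m🬎[38;2;46;47;35m[48;2;43;44;32m🬎[38;2;46;47;35m[48;2;43;44;32m🬎[0m
[38;2;41;42;30m[48;2;38;39;27m🬂[38;2;41;42;30m[48;2;38;39;27m🬂[38;2;41;42;30m[48;2;38;39;27m🬂[38;2;41;42;30m[48;2;38;39;27m🬂[38;2;41;42;30m[48;2;38;39;27m🬂[38;2;41;42;30m[48;2;38;39;27m🬂[38;2;41;42;30m[48;2;38;39;27m🬂[38;2;41;42;30m[48;2;38;39;27m🬂[38;2;41;42;30m[48;2;38;39;27m🬂[38;2;41;42;30m[48;2;38;39;27m🬂[0m
[38;2;35;35;24m[48;2;32;33;21m🬎[38;2;35;35;24m[48;2;32;33;21m🬎[38;2;35;35;24m[48;2;32;33;21m🬎[38;2;35;35;24m[48;2;32;33;21m🬎[38;2;121;60;141m[48;2;34;34;23m▐[38;2;117;58;136m[48;2;44;21;51m▌[38;2;35;35;24m[48;2;32;33;21m🬎[38;2;35;35;24m[48;2;32;33;21m🬎[38;2;35;35;24m[48;2;32;33;21m🬎[38;2;35;35;24m[48;2;32;33;21m🬎[0m
[38;2;29;30;18m[48;2;27;27;16m🬎[38;2;29;30;18m[48;2;27;27;16m🬎[38;2;29;30;18m[48;2;27;27;16m🬎[38;2;29;30;18m[48;2;27;27;16m🬎[38;2;117;58;137m[48;2;28;28;17m🬁[38;2;117;58;136m[48;2;29;25;21m🬀[38;2;29;30;18m[48;2;27;27;16m🬎[38;2;29;30;18m[48;2;27;27;16m🬎[38;2;29;30;18m[48;2;27;27;16m🬎[38;2;29;30;18m[48;2;27;27;16m🬎[0m
[38;2;25;25;14m[48;2;22;22;11m🬂[38;2;25;25;14m[48;2;22;22;11m🬂[38;2;25;25;14m[48;2;22;22;11m🬂[38;2;25;25;14m[48;2;22;22;11m🬂[38;2;25;25;14m[48;2;22;22;11m🬂[38;2;25;25;14m[48;2;22;22;11m🬂[38;2;25;25;14m[48;2;22;22;11m🬂[38;2;25;25;14m[48;2;22;22;11m🬂[38;2;25;25;14m[48;2;22;22;11m🬂[38;2;25;25;14m[48;2;22;22;11m🬂[0m
</frame>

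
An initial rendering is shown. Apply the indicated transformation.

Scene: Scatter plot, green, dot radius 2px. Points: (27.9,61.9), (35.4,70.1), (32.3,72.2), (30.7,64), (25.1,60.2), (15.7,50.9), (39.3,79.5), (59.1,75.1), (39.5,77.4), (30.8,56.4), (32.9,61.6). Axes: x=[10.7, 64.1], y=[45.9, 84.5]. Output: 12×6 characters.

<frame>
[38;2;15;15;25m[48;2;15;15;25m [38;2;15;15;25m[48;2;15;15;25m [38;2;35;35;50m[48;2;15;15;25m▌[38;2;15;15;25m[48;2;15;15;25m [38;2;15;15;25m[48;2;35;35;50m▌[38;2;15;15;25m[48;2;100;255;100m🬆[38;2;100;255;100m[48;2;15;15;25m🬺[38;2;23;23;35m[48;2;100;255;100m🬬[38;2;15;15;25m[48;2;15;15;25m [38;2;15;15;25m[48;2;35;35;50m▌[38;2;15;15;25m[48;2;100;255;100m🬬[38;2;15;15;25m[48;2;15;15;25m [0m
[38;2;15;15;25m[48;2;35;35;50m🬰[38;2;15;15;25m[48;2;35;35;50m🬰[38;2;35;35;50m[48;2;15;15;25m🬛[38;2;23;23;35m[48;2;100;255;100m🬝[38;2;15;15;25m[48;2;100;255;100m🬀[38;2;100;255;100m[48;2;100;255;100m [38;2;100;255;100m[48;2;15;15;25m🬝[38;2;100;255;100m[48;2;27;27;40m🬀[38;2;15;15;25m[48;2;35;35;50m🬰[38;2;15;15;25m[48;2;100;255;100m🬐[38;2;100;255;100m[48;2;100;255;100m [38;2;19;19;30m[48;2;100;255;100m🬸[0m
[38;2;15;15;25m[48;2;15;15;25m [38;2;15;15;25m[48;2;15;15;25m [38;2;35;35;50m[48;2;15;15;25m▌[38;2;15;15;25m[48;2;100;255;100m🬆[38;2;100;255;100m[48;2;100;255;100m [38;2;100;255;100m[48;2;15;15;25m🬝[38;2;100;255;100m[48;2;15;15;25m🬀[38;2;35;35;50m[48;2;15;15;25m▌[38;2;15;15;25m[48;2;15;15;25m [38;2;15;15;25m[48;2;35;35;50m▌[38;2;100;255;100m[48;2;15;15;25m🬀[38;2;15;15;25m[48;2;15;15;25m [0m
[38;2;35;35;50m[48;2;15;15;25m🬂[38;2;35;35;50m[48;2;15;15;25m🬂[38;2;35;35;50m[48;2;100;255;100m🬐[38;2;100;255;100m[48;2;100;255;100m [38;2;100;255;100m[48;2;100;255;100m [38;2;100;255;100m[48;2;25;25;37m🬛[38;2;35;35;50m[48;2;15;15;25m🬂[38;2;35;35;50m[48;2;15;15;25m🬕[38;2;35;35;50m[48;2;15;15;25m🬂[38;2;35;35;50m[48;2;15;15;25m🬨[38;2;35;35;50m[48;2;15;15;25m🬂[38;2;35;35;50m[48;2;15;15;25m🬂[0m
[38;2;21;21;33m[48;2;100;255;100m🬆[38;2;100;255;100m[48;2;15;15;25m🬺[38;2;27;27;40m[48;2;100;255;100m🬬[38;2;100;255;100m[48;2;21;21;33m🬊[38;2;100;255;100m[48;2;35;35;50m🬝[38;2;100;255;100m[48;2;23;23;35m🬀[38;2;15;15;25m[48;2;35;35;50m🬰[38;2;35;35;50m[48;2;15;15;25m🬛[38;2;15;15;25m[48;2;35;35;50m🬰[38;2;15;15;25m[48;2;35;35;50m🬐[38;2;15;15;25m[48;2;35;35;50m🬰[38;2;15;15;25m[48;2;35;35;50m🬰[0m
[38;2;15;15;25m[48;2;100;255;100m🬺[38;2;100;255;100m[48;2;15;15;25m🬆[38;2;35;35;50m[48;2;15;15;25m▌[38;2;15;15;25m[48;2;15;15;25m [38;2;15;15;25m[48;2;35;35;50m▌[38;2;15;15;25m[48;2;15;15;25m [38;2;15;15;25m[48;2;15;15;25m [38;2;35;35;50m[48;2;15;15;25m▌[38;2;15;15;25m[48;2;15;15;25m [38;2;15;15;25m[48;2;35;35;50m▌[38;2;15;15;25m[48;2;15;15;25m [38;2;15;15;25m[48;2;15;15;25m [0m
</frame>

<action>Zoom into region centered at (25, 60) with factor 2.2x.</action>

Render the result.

<frame>
[38;2;15;15;25m[48;2;15;15;25m [38;2;15;15;25m[48;2;15;15;25m [38;2;35;35;50m[48;2;15;15;25m▌[38;2;15;15;25m[48;2;15;15;25m [38;2;15;15;25m[48;2;35;35;50m▌[38;2;15;15;25m[48;2;15;15;25m [38;2;15;15;25m[48;2;15;15;25m [38;2;35;35;50m[48;2;15;15;25m▌[38;2;15;15;25m[48;2;100;255;100m🬬[38;2;15;15;25m[48;2;35;35;50m▌[38;2;15;15;25m[48;2;15;15;25m [38;2;15;15;25m[48;2;15;15;25m [0m
[38;2;15;15;25m[48;2;35;35;50m🬰[38;2;15;15;25m[48;2;35;35;50m🬰[38;2;35;35;50m[48;2;15;15;25m🬛[38;2;15;15;25m[48;2;35;35;50m🬰[38;2;15;15;25m[48;2;35;35;50m🬐[38;2;15;15;25m[48;2;35;35;50m🬰[38;2;23;23;35m[48;2;100;255;100m🬝[38;2;35;35;50m[48;2;100;255;100m🬀[38;2;100;255;100m[48;2;100;255;100m [38;2;28;28;41m[48;2;100;255;100m🬊[38;2;15;15;25m[48;2;35;35;50m🬰[38;2;15;15;25m[48;2;35;35;50m🬰[0m
[38;2;15;15;25m[48;2;15;15;25m [38;2;15;15;25m[48;2;15;15;25m [38;2;35;35;50m[48;2;15;15;25m▌[38;2;15;15;25m[48;2;15;15;25m [38;2;23;23;35m[48;2;100;255;100m🬝[38;2;15;15;25m[48;2;100;255;100m🬀[38;2;100;255;100m[48;2;100;255;100m [38;2;100;255;100m[48;2;15;15;25m🬝[38;2;100;255;100m[48;2;15;15;25m🬊[38;2;100;255;100m[48;2;35;35;50m🬝[38;2;100;255;100m[48;2;15;15;25m🬀[38;2;15;15;25m[48;2;15;15;25m [0m
[38;2;35;35;50m[48;2;15;15;25m🬂[38;2;35;35;50m[48;2;15;15;25m🬂[38;2;35;35;50m[48;2;15;15;25m🬕[38;2;35;35;50m[48;2;15;15;25m🬂[38;2;35;35;50m[48;2;15;15;25m🬨[38;2;100;255;100m[48;2;15;15;25m🬊[38;2;100;255;100m[48;2;19;19;30m🬀[38;2;35;35;50m[48;2;100;255;100m🬆[38;2;100;255;100m[48;2;35;35;50m🬺[38;2;31;31;45m[48;2;100;255;100m🬬[38;2;35;35;50m[48;2;15;15;25m🬂[38;2;35;35;50m[48;2;15;15;25m🬂[0m
[38;2;15;15;25m[48;2;35;35;50m🬰[38;2;15;15;25m[48;2;35;35;50m🬰[38;2;35;35;50m[48;2;15;15;25m🬛[38;2;15;15;25m[48;2;35;35;50m🬰[38;2;15;15;25m[48;2;35;35;50m🬐[38;2;15;15;25m[48;2;35;35;50m🬰[38;2;15;15;25m[48;2;35;35;50m🬰[38;2;100;255;100m[48;2;31;31;45m🬁[38;2;100;255;100m[48;2;21;21;33m🬆[38;2;15;15;25m[48;2;35;35;50m🬐[38;2;15;15;25m[48;2;35;35;50m🬰[38;2;15;15;25m[48;2;35;35;50m🬰[0m
[38;2;15;15;25m[48;2;100;255;100m🬆[38;2;100;255;100m[48;2;15;15;25m🬺[38;2;23;23;35m[48;2;100;255;100m🬬[38;2;15;15;25m[48;2;15;15;25m [38;2;15;15;25m[48;2;35;35;50m▌[38;2;15;15;25m[48;2;15;15;25m [38;2;15;15;25m[48;2;15;15;25m [38;2;35;35;50m[48;2;15;15;25m▌[38;2;15;15;25m[48;2;15;15;25m [38;2;15;15;25m[48;2;35;35;50m▌[38;2;15;15;25m[48;2;15;15;25m [38;2;15;15;25m[48;2;15;15;25m [0m
</frame>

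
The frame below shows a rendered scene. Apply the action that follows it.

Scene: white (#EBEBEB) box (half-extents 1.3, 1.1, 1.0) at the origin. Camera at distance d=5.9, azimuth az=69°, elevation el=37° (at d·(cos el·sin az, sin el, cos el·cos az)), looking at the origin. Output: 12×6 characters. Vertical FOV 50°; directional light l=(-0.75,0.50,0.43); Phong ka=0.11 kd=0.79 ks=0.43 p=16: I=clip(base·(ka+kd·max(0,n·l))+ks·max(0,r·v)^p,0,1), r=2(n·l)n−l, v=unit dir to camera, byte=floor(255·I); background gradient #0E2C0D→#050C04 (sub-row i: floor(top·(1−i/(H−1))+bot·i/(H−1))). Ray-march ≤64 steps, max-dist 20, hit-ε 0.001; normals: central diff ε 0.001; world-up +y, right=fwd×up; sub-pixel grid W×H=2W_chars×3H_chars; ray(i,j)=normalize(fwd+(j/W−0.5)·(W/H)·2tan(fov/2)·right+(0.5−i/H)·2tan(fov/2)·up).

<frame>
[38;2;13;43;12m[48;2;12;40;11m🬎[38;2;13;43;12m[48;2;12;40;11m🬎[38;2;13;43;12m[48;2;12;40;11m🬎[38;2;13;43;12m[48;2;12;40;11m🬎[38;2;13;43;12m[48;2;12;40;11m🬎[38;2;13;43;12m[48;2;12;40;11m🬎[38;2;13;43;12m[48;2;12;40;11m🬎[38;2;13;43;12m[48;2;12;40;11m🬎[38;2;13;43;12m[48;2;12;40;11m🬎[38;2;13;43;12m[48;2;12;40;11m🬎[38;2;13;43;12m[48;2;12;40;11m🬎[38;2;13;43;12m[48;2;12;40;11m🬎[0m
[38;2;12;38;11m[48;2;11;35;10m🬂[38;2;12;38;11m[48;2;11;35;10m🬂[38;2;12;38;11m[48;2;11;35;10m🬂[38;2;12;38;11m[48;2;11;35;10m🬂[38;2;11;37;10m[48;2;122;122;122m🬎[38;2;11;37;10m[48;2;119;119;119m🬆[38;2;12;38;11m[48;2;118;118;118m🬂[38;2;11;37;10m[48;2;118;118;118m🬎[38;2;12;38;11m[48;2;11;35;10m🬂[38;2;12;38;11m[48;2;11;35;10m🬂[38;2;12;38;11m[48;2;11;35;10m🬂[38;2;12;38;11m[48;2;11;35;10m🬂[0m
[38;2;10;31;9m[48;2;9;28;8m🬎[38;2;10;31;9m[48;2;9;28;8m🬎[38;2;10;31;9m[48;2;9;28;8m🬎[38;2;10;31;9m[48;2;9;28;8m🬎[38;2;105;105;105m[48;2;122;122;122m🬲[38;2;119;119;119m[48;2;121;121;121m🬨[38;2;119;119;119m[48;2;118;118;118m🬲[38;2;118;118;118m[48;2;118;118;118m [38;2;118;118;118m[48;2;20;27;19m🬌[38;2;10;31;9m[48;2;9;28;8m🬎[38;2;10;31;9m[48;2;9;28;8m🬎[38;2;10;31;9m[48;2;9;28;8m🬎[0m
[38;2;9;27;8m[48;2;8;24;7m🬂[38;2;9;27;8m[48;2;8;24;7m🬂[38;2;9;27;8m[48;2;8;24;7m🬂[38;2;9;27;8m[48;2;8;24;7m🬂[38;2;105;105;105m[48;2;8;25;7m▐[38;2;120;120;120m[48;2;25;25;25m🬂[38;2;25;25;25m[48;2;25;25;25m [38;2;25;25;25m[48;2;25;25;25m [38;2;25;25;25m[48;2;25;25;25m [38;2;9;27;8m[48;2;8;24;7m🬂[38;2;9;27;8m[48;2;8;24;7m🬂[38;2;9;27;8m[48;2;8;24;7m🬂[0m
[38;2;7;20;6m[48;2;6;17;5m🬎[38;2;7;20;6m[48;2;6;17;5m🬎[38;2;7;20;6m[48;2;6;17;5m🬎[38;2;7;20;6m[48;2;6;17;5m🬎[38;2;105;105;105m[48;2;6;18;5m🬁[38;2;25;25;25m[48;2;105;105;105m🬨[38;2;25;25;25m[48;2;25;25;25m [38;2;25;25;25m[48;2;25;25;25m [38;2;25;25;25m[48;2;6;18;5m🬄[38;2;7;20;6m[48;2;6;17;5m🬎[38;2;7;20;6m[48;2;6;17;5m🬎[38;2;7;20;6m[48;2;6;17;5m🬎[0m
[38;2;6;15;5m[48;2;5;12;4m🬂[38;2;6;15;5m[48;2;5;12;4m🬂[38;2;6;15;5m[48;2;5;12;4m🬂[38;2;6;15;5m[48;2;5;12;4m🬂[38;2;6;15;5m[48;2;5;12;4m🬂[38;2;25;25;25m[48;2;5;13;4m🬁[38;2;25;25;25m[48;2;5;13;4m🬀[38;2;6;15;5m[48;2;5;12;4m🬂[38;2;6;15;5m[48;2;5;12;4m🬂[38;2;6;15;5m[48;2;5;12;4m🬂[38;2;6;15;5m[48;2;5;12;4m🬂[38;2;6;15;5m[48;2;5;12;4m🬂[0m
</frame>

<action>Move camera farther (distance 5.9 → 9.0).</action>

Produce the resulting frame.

<frame>
[38;2;13;43;12m[48;2;12;40;11m🬎[38;2;13;43;12m[48;2;12;40;11m🬎[38;2;13;43;12m[48;2;12;40;11m🬎[38;2;13;43;12m[48;2;12;40;11m🬎[38;2;13;43;12m[48;2;12;40;11m🬎[38;2;13;43;12m[48;2;12;40;11m🬎[38;2;13;43;12m[48;2;12;40;11m🬎[38;2;13;43;12m[48;2;12;40;11m🬎[38;2;13;43;12m[48;2;12;40;11m🬎[38;2;13;43;12m[48;2;12;40;11m🬎[38;2;13;43;12m[48;2;12;40;11m🬎[38;2;13;43;12m[48;2;12;40;11m🬎[0m
[38;2;12;38;11m[48;2;11;35;10m🬂[38;2;12;38;11m[48;2;11;35;10m🬂[38;2;12;38;11m[48;2;11;35;10m🬂[38;2;12;38;11m[48;2;11;35;10m🬂[38;2;12;38;11m[48;2;11;35;10m🬂[38;2;12;38;11m[48;2;11;35;10m🬂[38;2;12;38;11m[48;2;11;35;10m🬂[38;2;12;38;11m[48;2;11;35;10m🬂[38;2;12;38;11m[48;2;11;35;10m🬂[38;2;12;38;11m[48;2;11;35;10m🬂[38;2;12;38;11m[48;2;11;35;10m🬂[38;2;12;38;11m[48;2;11;35;10m🬂[0m
[38;2;10;31;9m[48;2;9;28;8m🬎[38;2;10;31;9m[48;2;9;28;8m🬎[38;2;10;31;9m[48;2;9;28;8m🬎[38;2;10;31;9m[48;2;9;28;8m🬎[38;2;10;31;9m[48;2;9;28;8m🬎[38;2;120;120;120m[48;2;105;105;105m🬬[38;2;119;119;119m[48;2;118;118;118m🬲[38;2;118;118;118m[48;2;10;31;9m🬱[38;2;10;31;9m[48;2;9;28;8m🬎[38;2;10;31;9m[48;2;9;28;8m🬎[38;2;10;31;9m[48;2;9;28;8m🬎[38;2;10;31;9m[48;2;9;28;8m🬎[0m
[38;2;9;27;8m[48;2;8;24;7m🬂[38;2;9;27;8m[48;2;8;24;7m🬂[38;2;9;27;8m[48;2;8;24;7m🬂[38;2;9;27;8m[48;2;8;24;7m🬂[38;2;9;27;8m[48;2;8;24;7m🬂[38;2;108;108;108m[48;2;25;25;25m🬕[38;2;25;25;25m[48;2;25;25;25m [38;2;25;25;25m[48;2;25;25;25m [38;2;9;27;8m[48;2;8;24;7m🬂[38;2;9;27;8m[48;2;8;24;7m🬂[38;2;9;27;8m[48;2;8;24;7m🬂[38;2;9;27;8m[48;2;8;24;7m🬂[0m
[38;2;7;20;6m[48;2;6;17;5m🬎[38;2;7;20;6m[48;2;6;17;5m🬎[38;2;7;20;6m[48;2;6;17;5m🬎[38;2;7;20;6m[48;2;6;17;5m🬎[38;2;7;20;6m[48;2;6;17;5m🬎[38;2;25;25;25m[48;2;6;18;5m🬉[38;2;25;25;25m[48;2;6;18;5m🬂[38;2;25;25;25m[48;2;6;18;5m🬀[38;2;7;20;6m[48;2;6;17;5m🬎[38;2;7;20;6m[48;2;6;17;5m🬎[38;2;7;20;6m[48;2;6;17;5m🬎[38;2;7;20;6m[48;2;6;17;5m🬎[0m
[38;2;6;15;5m[48;2;5;12;4m🬂[38;2;6;15;5m[48;2;5;12;4m🬂[38;2;6;15;5m[48;2;5;12;4m🬂[38;2;6;15;5m[48;2;5;12;4m🬂[38;2;6;15;5m[48;2;5;12;4m🬂[38;2;6;15;5m[48;2;5;12;4m🬂[38;2;6;15;5m[48;2;5;12;4m🬂[38;2;6;15;5m[48;2;5;12;4m🬂[38;2;6;15;5m[48;2;5;12;4m🬂[38;2;6;15;5m[48;2;5;12;4m🬂[38;2;6;15;5m[48;2;5;12;4m🬂[38;2;6;15;5m[48;2;5;12;4m🬂[0m
</frame>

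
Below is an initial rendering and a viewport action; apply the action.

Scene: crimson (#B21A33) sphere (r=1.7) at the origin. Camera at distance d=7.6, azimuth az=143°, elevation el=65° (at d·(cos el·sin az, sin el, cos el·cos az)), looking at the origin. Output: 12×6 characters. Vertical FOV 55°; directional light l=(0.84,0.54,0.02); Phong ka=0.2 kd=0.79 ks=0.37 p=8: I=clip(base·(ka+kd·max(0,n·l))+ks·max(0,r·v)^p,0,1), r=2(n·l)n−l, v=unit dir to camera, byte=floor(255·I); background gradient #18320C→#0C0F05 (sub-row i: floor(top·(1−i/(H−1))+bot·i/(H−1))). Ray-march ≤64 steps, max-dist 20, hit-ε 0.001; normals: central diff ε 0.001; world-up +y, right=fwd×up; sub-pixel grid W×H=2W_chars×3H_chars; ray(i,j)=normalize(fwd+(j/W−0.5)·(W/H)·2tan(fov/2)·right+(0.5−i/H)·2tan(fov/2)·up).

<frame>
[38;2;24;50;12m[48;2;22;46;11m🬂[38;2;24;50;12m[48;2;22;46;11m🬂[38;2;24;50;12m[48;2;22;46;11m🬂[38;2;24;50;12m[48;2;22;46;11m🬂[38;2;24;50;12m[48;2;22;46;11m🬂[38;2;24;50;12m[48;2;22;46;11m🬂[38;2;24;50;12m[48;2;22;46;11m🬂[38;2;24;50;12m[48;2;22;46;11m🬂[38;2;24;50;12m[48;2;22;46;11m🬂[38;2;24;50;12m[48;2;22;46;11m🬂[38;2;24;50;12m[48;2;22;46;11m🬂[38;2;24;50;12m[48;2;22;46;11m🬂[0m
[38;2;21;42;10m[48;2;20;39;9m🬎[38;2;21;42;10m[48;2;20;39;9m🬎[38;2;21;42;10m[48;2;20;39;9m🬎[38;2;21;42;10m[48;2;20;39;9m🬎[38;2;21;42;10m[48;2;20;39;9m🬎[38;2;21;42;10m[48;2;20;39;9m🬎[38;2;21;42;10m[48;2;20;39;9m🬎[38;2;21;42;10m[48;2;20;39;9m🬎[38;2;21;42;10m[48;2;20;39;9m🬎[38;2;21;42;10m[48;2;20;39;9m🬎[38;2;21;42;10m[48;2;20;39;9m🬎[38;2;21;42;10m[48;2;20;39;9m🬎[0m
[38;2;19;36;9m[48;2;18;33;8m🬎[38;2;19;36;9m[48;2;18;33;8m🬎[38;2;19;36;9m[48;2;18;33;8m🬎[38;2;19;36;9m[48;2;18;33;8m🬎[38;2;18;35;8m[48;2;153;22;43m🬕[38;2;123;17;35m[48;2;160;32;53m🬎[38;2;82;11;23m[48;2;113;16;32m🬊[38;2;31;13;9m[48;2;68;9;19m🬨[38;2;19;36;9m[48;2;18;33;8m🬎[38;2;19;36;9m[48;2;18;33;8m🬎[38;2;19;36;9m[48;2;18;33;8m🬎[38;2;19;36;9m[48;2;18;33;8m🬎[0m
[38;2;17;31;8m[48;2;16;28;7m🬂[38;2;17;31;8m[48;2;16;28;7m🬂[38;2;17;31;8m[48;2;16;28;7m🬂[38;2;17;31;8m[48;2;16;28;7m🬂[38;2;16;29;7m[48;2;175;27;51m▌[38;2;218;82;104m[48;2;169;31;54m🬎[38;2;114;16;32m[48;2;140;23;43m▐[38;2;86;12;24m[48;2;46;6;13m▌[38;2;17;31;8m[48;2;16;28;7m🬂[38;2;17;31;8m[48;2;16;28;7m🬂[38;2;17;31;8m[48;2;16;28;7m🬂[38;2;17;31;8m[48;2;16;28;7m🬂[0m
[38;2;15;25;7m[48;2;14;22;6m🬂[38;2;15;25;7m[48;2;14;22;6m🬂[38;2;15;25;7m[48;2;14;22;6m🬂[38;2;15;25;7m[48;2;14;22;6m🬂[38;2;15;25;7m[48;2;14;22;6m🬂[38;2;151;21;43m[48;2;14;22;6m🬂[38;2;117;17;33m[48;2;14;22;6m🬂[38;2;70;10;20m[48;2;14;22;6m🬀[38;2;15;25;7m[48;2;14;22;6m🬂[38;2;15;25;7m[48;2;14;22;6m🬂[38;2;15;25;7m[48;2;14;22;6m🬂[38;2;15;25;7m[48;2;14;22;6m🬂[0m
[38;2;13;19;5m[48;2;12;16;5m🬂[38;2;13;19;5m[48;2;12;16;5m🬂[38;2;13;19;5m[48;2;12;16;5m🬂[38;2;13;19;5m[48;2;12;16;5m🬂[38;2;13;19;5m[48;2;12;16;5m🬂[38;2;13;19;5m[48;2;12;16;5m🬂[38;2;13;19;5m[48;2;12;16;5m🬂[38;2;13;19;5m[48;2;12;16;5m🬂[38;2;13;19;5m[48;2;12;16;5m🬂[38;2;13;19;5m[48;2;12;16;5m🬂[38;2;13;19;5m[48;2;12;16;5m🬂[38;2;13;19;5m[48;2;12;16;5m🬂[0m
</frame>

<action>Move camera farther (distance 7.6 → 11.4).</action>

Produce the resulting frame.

<frame>
[38;2;24;50;12m[48;2;22;46;11m🬂[38;2;24;50;12m[48;2;22;46;11m🬂[38;2;24;50;12m[48;2;22;46;11m🬂[38;2;24;50;12m[48;2;22;46;11m🬂[38;2;24;50;12m[48;2;22;46;11m🬂[38;2;24;50;12m[48;2;22;46;11m🬂[38;2;24;50;12m[48;2;22;46;11m🬂[38;2;24;50;12m[48;2;22;46;11m🬂[38;2;24;50;12m[48;2;22;46;11m🬂[38;2;24;50;12m[48;2;22;46;11m🬂[38;2;24;50;12m[48;2;22;46;11m🬂[38;2;24;50;12m[48;2;22;46;11m🬂[0m
[38;2;21;42;10m[48;2;20;39;9m🬎[38;2;21;42;10m[48;2;20;39;9m🬎[38;2;21;42;10m[48;2;20;39;9m🬎[38;2;21;42;10m[48;2;20;39;9m🬎[38;2;21;42;10m[48;2;20;39;9m🬎[38;2;21;42;10m[48;2;20;39;9m🬎[38;2;21;42;10m[48;2;20;39;9m🬎[38;2;21;42;10m[48;2;20;39;9m🬎[38;2;21;42;10m[48;2;20;39;9m🬎[38;2;21;42;10m[48;2;20;39;9m🬎[38;2;21;42;10m[48;2;20;39;9m🬎[38;2;21;42;10m[48;2;20;39;9m🬎[0m
[38;2;19;36;9m[48;2;18;33;8m🬎[38;2;19;36;9m[48;2;18;33;8m🬎[38;2;19;36;9m[48;2;18;33;8m🬎[38;2;19;36;9m[48;2;18;33;8m🬎[38;2;19;36;9m[48;2;18;33;8m🬎[38;2;19;36;9m[48;2;135;20;39m🬆[38;2;26;26;9m[48;2;93;13;26m🬊[38;2;18;35;8m[48;2;35;5;10m🬬[38;2;19;36;9m[48;2;18;33;8m🬎[38;2;19;36;9m[48;2;18;33;8m🬎[38;2;19;36;9m[48;2;18;33;8m🬎[38;2;19;36;9m[48;2;18;33;8m🬎[0m
[38;2;17;31;8m[48;2;16;28;7m🬂[38;2;17;31;8m[48;2;16;28;7m🬂[38;2;17;31;8m[48;2;16;28;7m🬂[38;2;17;31;8m[48;2;16;28;7m🬂[38;2;17;31;8m[48;2;16;28;7m🬂[38;2;196;53;76m[48;2;83;24;25m🬎[38;2;135;21;40m[48;2;92;13;26m▌[38;2;38;5;11m[48;2;16;28;7m🬄[38;2;17;31;8m[48;2;16;28;7m🬂[38;2;17;31;8m[48;2;16;28;7m🬂[38;2;17;31;8m[48;2;16;28;7m🬂[38;2;17;31;8m[48;2;16;28;7m🬂[0m
[38;2;15;25;7m[48;2;14;22;6m🬂[38;2;15;25;7m[48;2;14;22;6m🬂[38;2;15;25;7m[48;2;14;22;6m🬂[38;2;15;25;7m[48;2;14;22;6m🬂[38;2;15;25;7m[48;2;14;22;6m🬂[38;2;15;25;7m[48;2;14;22;6m🬂[38;2;15;25;7m[48;2;14;22;6m🬂[38;2;15;25;7m[48;2;14;22;6m🬂[38;2;15;25;7m[48;2;14;22;6m🬂[38;2;15;25;7m[48;2;14;22;6m🬂[38;2;15;25;7m[48;2;14;22;6m🬂[38;2;15;25;7m[48;2;14;22;6m🬂[0m
[38;2;13;19;5m[48;2;12;16;5m🬂[38;2;13;19;5m[48;2;12;16;5m🬂[38;2;13;19;5m[48;2;12;16;5m🬂[38;2;13;19;5m[48;2;12;16;5m🬂[38;2;13;19;5m[48;2;12;16;5m🬂[38;2;13;19;5m[48;2;12;16;5m🬂[38;2;13;19;5m[48;2;12;16;5m🬂[38;2;13;19;5m[48;2;12;16;5m🬂[38;2;13;19;5m[48;2;12;16;5m🬂[38;2;13;19;5m[48;2;12;16;5m🬂[38;2;13;19;5m[48;2;12;16;5m🬂[38;2;13;19;5m[48;2;12;16;5m🬂[0m
</frame>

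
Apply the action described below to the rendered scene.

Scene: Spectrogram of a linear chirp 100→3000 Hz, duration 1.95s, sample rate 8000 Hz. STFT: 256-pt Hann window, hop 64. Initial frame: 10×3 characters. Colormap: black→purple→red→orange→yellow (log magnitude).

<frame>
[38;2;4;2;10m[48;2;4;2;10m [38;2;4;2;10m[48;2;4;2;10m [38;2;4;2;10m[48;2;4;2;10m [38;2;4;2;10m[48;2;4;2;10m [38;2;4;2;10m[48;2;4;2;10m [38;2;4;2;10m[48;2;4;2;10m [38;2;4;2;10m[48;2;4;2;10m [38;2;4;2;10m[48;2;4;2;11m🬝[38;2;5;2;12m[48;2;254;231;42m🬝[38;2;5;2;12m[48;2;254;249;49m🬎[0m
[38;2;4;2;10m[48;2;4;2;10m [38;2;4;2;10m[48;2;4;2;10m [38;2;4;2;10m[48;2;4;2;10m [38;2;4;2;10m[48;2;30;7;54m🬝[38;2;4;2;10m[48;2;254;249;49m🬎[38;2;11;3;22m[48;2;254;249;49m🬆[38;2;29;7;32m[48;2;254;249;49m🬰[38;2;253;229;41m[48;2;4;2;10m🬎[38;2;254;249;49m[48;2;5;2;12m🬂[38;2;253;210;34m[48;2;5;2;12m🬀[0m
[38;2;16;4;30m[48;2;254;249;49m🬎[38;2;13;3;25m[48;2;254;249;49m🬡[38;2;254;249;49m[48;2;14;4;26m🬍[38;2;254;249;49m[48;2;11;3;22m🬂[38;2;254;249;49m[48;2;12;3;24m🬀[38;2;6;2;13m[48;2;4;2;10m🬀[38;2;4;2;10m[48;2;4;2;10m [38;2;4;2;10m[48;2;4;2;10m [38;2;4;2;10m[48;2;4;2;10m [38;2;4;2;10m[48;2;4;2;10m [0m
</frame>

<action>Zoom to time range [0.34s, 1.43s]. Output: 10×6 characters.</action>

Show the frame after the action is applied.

<frame>
[38;2;4;2;10m[48;2;4;2;10m [38;2;4;2;10m[48;2;4;2;10m [38;2;4;2;10m[48;2;4;2;10m [38;2;4;2;10m[48;2;4;2;10m [38;2;4;2;10m[48;2;4;2;10m [38;2;4;2;10m[48;2;4;2;10m [38;2;4;2;10m[48;2;4;2;10m [38;2;4;2;10m[48;2;4;2;10m [38;2;4;2;10m[48;2;4;2;10m [38;2;4;2;10m[48;2;4;2;10m [0m
[38;2;4;2;10m[48;2;4;2;10m [38;2;4;2;10m[48;2;4;2;10m [38;2;4;2;10m[48;2;4;2;10m [38;2;4;2;10m[48;2;4;2;10m [38;2;4;2;10m[48;2;4;2;10m [38;2;4;2;10m[48;2;4;2;10m [38;2;4;2;10m[48;2;4;2;10m [38;2;4;2;10m[48;2;4;2;10m [38;2;4;2;10m[48;2;4;2;10m [38;2;4;2;10m[48;2;4;2;10m [0m
[38;2;4;2;10m[48;2;4;2;10m [38;2;4;2;10m[48;2;4;2;10m [38;2;4;2;10m[48;2;4;2;10m [38;2;4;2;10m[48;2;4;2;10m [38;2;4;2;10m[48;2;4;2;10m [38;2;4;2;10m[48;2;4;2;10m [38;2;4;2;10m[48;2;5;2;11m🬝[38;2;4;2;11m[48;2;15;4;28m🬝[38;2;4;2;11m[48;2;236;168;51m🬎[38;2;44;11;32m[48;2;254;249;49m🬎[0m
[38;2;4;2;10m[48;2;4;2;10m [38;2;4;2;10m[48;2;4;2;10m [38;2;4;2;10m[48;2;5;2;12m🬝[38;2;4;2;11m[48;2;29;7;52m🬝[38;2;5;2;13m[48;2;253;231;42m🬎[38;2;16;4;31m[48;2;254;248;49m🬆[38;2;53;13;51m[48;2;252;219;37m🬡[38;2;254;249;49m[48;2;67;17;35m🬆[38;2;254;248;49m[48;2;7;2;16m🬂[38;2;142;36;83m[48;2;5;2;12m🬀[0m
[38;2;7;2;15m[48;2;254;249;49m🬎[38;2;54;14;36m[48;2;254;249;49m🬆[38;2;248;209;41m[48;2;60;15;49m🬍[38;2;254;249;49m[48;2;20;5;37m🬆[38;2;253;238;45m[48;2;5;2;13m🬂[38;2;30;7;54m[48;2;5;2;12m🬀[38;2;5;2;12m[48;2;4;2;10m🬀[38;2;4;2;10m[48;2;4;2;10m [38;2;4;2;10m[48;2;4;2;10m [38;2;4;2;10m[48;2;4;2;10m [0m
[38;2;244;186;39m[48;2;5;2;12m🬂[38;2;15;4;29m[48;2;4;2;11m🬀[38;2;5;2;11m[48;2;4;2;10m🬀[38;2;4;2;10m[48;2;4;2;10m [38;2;4;2;10m[48;2;4;2;10m [38;2;4;2;10m[48;2;4;2;10m [38;2;4;2;10m[48;2;4;2;10m [38;2;4;2;10m[48;2;4;2;10m [38;2;4;2;10m[48;2;4;2;10m [38;2;4;2;10m[48;2;4;2;10m [0m
</frame>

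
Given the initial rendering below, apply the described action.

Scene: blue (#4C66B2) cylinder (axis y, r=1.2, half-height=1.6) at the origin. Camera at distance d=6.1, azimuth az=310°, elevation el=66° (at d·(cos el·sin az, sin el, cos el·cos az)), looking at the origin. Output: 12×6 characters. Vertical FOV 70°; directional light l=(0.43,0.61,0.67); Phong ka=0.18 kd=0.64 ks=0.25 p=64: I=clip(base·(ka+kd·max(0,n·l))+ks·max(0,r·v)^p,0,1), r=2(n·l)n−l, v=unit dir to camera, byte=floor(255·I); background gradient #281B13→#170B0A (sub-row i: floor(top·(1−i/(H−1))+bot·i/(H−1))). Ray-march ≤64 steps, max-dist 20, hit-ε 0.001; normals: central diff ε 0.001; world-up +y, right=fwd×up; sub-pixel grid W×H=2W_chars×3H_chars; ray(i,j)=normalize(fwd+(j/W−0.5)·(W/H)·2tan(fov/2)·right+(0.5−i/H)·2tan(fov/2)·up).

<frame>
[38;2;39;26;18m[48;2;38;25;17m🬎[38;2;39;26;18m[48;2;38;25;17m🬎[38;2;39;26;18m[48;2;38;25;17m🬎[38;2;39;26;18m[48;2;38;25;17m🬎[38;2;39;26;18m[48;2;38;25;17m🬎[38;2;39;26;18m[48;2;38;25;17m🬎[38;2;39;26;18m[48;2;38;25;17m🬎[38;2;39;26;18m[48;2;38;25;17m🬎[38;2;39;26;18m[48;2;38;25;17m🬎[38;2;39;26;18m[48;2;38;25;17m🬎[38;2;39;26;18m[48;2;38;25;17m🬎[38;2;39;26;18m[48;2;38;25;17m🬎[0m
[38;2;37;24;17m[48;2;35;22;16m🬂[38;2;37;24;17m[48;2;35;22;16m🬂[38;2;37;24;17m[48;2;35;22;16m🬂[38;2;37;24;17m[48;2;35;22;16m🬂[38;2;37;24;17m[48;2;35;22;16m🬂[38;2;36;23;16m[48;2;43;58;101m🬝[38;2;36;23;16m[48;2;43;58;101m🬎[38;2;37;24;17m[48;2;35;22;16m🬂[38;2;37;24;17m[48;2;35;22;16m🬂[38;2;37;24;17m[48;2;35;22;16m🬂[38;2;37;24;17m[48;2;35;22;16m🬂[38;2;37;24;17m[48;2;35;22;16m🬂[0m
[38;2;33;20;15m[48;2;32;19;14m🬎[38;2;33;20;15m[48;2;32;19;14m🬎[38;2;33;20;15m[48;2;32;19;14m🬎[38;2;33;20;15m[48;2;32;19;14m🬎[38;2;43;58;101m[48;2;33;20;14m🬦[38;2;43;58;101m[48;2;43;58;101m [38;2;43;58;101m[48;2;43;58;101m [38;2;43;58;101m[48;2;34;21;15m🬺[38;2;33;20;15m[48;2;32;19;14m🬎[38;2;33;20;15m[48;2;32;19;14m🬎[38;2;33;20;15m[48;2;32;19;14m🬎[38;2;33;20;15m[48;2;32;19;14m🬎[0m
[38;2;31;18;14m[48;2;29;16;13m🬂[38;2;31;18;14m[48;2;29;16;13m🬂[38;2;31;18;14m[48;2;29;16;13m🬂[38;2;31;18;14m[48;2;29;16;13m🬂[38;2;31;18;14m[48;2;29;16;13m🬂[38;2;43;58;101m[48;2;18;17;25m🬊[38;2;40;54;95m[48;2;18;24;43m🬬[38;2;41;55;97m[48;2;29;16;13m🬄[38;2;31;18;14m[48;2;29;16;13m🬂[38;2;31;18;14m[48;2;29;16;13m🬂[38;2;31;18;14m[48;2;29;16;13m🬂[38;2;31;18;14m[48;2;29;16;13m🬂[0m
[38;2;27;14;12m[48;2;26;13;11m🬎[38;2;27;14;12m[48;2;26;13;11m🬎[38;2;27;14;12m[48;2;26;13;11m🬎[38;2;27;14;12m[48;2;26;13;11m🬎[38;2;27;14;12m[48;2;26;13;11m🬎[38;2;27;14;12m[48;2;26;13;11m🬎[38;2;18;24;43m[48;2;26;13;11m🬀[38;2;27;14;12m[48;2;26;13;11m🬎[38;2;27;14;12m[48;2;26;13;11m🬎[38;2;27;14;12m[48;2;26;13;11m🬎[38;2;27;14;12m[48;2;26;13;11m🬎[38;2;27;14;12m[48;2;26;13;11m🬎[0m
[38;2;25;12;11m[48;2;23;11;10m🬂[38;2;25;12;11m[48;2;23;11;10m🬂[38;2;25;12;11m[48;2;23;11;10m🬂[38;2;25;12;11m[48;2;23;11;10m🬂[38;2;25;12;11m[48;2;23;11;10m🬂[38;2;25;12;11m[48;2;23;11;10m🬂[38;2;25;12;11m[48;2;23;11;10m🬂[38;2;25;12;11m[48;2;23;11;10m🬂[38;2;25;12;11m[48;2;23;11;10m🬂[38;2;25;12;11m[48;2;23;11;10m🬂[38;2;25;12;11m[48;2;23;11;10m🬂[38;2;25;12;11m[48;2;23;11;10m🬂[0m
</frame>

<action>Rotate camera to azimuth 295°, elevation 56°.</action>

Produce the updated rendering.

<frame>
[38;2;39;26;18m[48;2;38;25;17m🬎[38;2;39;26;18m[48;2;38;25;17m🬎[38;2;39;26;18m[48;2;38;25;17m🬎[38;2;39;26;18m[48;2;38;25;17m🬎[38;2;39;26;18m[48;2;38;25;17m🬎[38;2;39;26;18m[48;2;38;25;17m🬎[38;2;39;26;18m[48;2;38;25;17m🬎[38;2;39;26;18m[48;2;38;25;17m🬎[38;2;39;26;18m[48;2;38;25;17m🬎[38;2;39;26;18m[48;2;38;25;17m🬎[38;2;39;26;18m[48;2;38;25;17m🬎[38;2;39;26;18m[48;2;38;25;17m🬎[0m
[38;2;37;24;17m[48;2;35;22;16m🬂[38;2;37;24;17m[48;2;35;22;16m🬂[38;2;37;24;17m[48;2;35;22;16m🬂[38;2;37;24;17m[48;2;35;22;16m🬂[38;2;37;24;17m[48;2;35;22;16m🬂[38;2;36;23;16m[48;2;43;58;101m🬝[38;2;36;23;16m[48;2;43;58;101m🬎[38;2;37;24;17m[48;2;35;22;16m🬂[38;2;37;24;17m[48;2;35;22;16m🬂[38;2;37;24;17m[48;2;35;22;16m🬂[38;2;37;24;17m[48;2;35;22;16m🬂[38;2;37;24;17m[48;2;35;22;16m🬂[0m
[38;2;33;20;15m[48;2;32;19;14m🬎[38;2;33;20;15m[48;2;32;19;14m🬎[38;2;33;20;15m[48;2;32;19;14m🬎[38;2;33;20;15m[48;2;32;19;14m🬎[38;2;43;58;101m[48;2;28;19;19m🬉[38;2;43;58;101m[48;2;43;58;101m [38;2;43;58;101m[48;2;43;58;101m [38;2;43;58;101m[48;2;45;61;107m🬝[38;2;33;20;15m[48;2;32;19;14m🬎[38;2;33;20;15m[48;2;32;19;14m🬎[38;2;33;20;15m[48;2;32;19;14m🬎[38;2;33;20;15m[48;2;32;19;14m🬎[0m
[38;2;31;18;14m[48;2;29;16;13m🬂[38;2;31;18;14m[48;2;29;16;13m🬂[38;2;31;18;14m[48;2;29;16;13m🬂[38;2;31;18;14m[48;2;29;16;13m🬂[38;2;31;18;14m[48;2;29;16;13m🬂[38;2;13;18;32m[48;2;43;58;101m🬺[38;2;43;58;101m[48;2;17;23;40m🬂[38;2;35;47;83m[48;2;30;17;13m▌[38;2;31;18;14m[48;2;29;16;13m🬂[38;2;31;18;14m[48;2;29;16;13m🬂[38;2;31;18;14m[48;2;29;16;13m🬂[38;2;31;18;14m[48;2;29;16;13m🬂[0m
[38;2;27;14;12m[48;2;26;13;11m🬎[38;2;27;14;12m[48;2;26;13;11m🬎[38;2;27;14;12m[48;2;26;13;11m🬎[38;2;27;14;12m[48;2;26;13;11m🬎[38;2;27;14;12m[48;2;26;13;11m🬎[38;2;13;18;32m[48;2;26;13;11m🬁[38;2;24;33;57m[48;2;23;14;15m🬁[38;2;27;14;12m[48;2;26;13;11m🬎[38;2;27;14;12m[48;2;26;13;11m🬎[38;2;27;14;12m[48;2;26;13;11m🬎[38;2;27;14;12m[48;2;26;13;11m🬎[38;2;27;14;12m[48;2;26;13;11m🬎[0m
[38;2;25;12;11m[48;2;23;11;10m🬂[38;2;25;12;11m[48;2;23;11;10m🬂[38;2;25;12;11m[48;2;23;11;10m🬂[38;2;25;12;11m[48;2;23;11;10m🬂[38;2;25;12;11m[48;2;23;11;10m🬂[38;2;25;12;11m[48;2;23;11;10m🬂[38;2;25;12;11m[48;2;23;11;10m🬂[38;2;25;12;11m[48;2;23;11;10m🬂[38;2;25;12;11m[48;2;23;11;10m🬂[38;2;25;12;11m[48;2;23;11;10m🬂[38;2;25;12;11m[48;2;23;11;10m🬂[38;2;25;12;11m[48;2;23;11;10m🬂[0m
</frame>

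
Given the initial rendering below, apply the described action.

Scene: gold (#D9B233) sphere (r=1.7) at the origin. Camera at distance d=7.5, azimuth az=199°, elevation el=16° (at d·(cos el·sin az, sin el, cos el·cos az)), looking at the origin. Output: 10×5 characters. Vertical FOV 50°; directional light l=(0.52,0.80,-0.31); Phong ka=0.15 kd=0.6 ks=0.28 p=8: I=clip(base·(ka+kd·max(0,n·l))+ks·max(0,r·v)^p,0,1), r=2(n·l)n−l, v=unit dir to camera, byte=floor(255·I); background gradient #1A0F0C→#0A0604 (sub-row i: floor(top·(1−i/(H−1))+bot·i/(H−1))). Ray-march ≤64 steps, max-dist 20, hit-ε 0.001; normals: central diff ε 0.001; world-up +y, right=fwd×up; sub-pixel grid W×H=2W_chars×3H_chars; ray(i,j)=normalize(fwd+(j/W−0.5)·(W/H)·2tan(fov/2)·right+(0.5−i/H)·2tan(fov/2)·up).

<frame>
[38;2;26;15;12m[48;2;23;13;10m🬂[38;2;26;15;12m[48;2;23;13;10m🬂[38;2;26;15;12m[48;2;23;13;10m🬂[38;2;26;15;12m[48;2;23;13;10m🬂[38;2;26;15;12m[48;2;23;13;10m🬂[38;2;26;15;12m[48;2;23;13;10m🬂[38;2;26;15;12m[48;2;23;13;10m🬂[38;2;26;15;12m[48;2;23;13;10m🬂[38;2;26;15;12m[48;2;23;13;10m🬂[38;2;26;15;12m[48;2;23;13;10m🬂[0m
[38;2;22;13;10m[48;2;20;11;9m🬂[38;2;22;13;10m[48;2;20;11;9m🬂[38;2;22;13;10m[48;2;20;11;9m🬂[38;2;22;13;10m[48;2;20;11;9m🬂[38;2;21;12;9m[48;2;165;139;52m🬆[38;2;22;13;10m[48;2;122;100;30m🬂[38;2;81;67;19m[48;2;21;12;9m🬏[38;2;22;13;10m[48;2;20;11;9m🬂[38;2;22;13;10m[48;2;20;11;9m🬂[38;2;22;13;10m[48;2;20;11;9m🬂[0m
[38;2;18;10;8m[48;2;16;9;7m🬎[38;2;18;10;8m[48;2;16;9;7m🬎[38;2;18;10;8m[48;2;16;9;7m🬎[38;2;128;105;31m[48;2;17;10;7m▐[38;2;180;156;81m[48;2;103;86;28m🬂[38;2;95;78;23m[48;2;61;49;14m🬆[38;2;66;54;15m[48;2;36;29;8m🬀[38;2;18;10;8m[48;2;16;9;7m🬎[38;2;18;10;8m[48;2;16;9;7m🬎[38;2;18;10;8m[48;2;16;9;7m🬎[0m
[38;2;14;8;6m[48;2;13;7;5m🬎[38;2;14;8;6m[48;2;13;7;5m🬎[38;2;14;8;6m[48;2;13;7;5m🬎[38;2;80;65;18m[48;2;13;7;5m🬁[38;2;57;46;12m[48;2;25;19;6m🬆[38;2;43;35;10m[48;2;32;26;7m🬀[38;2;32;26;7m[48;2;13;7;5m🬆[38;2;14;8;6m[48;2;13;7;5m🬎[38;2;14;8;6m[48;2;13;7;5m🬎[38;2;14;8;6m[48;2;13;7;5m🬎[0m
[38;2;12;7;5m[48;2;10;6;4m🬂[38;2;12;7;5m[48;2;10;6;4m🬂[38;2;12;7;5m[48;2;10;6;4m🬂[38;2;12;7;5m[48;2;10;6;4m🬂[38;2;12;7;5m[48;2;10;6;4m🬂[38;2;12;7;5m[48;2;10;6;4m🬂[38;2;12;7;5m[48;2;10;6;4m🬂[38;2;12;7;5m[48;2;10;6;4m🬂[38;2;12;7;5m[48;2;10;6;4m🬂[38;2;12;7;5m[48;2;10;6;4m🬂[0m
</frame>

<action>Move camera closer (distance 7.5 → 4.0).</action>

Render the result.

<frame>
[38;2;26;15;12m[48;2;23;13;10m🬂[38;2;26;15;12m[48;2;23;13;10m🬂[38;2;24;14;11m[48;2;158;130;37m🬝[38;2;25;14;11m[48;2;159;133;46m🬆[38;2;26;15;12m[48;2;150;126;47m🬂[38;2;126;103;31m[48;2;26;15;12m🬺[38;2;26;15;12m[48;2;103;84;24m🬂[38;2;25;14;11m[48;2;79;65;18m🬎[38;2;26;15;12m[48;2;23;13;10m🬂[38;2;26;15;12m[48;2;23;13;10m🬂[0m
[38;2;22;13;10m[48;2;20;11;9m🬂[38;2;21;12;9m[48;2;144;118;33m🬝[38;2;162;138;60m[48;2;151;124;38m🬦[38;2;194;171;95m[48;2;171;148;75m🬍[38;2;167;146;75m[48;2;129;111;47m🬆[38;2;118;99;36m[48;2;98;81;24m🬄[38;2;91;75;21m[48;2;79;65;18m🬆[38;2;74;60;17m[48;2;61;50;14m🬆[38;2;48;39;11m[48;2;25;17;8m▌[38;2;22;13;10m[48;2;20;11;9m🬂[0m
[38;2;18;10;8m[48;2;16;9;7m🬎[38;2;123;101;28m[48;2;17;10;7m▐[38;2;134;112;40m[48;2;111;92;27m🬂[38;2;132;112;47m[48;2;101;83;26m🬂[38;2;104;87;30m[48;2;86;71;20m🬂[38;2;83;68;19m[48;2;70;57;16m🬆[38;2;69;56;15m[48;2;56;45;12m🬆[38;2;52;43;11m[48;2;38;31;8m🬆[38;2;37;30;8m[48;2;32;26;7m🬀[38;2;18;10;8m[48;2;16;9;7m🬎[0m
[38;2;14;8;6m[48;2;13;7;5m🬎[38;2;96;79;22m[48;2;13;7;5m🬉[38;2;93;76;21m[48;2;77;63;18m🬆[38;2;82;67;19m[48;2;68;56;15m🬆[38;2;71;58;16m[48;2;56;46;13m🬆[38;2;58;48;13m[48;2;43;35;10m🬆[38;2;46;37;10m[48;2;34;27;7m🬂[38;2;33;27;7m[48;2;32;26;7m🬀[38;2;32;26;7m[48;2;13;7;5m🬝[38;2;14;8;6m[48;2;13;7;5m🬎[0m
[38;2;12;7;5m[48;2;10;6;4m🬂[38;2;12;7;5m[48;2;10;6;4m🬂[38;2;53;43;12m[48;2;10;6;4m🬊[38;2;47;38;11m[48;2;21;16;5m🬎[38;2;44;35;10m[48;2;32;26;7m🬂[38;2;34;28;8m[48;2;32;26;7m🬀[38;2;32;26;7m[48;2;32;26;7m [38;2;32;26;7m[48;2;10;6;4m🬎[38;2;32;26;7m[48;2;10;6;4m🬀[38;2;12;7;5m[48;2;10;6;4m🬂[0m
</frame>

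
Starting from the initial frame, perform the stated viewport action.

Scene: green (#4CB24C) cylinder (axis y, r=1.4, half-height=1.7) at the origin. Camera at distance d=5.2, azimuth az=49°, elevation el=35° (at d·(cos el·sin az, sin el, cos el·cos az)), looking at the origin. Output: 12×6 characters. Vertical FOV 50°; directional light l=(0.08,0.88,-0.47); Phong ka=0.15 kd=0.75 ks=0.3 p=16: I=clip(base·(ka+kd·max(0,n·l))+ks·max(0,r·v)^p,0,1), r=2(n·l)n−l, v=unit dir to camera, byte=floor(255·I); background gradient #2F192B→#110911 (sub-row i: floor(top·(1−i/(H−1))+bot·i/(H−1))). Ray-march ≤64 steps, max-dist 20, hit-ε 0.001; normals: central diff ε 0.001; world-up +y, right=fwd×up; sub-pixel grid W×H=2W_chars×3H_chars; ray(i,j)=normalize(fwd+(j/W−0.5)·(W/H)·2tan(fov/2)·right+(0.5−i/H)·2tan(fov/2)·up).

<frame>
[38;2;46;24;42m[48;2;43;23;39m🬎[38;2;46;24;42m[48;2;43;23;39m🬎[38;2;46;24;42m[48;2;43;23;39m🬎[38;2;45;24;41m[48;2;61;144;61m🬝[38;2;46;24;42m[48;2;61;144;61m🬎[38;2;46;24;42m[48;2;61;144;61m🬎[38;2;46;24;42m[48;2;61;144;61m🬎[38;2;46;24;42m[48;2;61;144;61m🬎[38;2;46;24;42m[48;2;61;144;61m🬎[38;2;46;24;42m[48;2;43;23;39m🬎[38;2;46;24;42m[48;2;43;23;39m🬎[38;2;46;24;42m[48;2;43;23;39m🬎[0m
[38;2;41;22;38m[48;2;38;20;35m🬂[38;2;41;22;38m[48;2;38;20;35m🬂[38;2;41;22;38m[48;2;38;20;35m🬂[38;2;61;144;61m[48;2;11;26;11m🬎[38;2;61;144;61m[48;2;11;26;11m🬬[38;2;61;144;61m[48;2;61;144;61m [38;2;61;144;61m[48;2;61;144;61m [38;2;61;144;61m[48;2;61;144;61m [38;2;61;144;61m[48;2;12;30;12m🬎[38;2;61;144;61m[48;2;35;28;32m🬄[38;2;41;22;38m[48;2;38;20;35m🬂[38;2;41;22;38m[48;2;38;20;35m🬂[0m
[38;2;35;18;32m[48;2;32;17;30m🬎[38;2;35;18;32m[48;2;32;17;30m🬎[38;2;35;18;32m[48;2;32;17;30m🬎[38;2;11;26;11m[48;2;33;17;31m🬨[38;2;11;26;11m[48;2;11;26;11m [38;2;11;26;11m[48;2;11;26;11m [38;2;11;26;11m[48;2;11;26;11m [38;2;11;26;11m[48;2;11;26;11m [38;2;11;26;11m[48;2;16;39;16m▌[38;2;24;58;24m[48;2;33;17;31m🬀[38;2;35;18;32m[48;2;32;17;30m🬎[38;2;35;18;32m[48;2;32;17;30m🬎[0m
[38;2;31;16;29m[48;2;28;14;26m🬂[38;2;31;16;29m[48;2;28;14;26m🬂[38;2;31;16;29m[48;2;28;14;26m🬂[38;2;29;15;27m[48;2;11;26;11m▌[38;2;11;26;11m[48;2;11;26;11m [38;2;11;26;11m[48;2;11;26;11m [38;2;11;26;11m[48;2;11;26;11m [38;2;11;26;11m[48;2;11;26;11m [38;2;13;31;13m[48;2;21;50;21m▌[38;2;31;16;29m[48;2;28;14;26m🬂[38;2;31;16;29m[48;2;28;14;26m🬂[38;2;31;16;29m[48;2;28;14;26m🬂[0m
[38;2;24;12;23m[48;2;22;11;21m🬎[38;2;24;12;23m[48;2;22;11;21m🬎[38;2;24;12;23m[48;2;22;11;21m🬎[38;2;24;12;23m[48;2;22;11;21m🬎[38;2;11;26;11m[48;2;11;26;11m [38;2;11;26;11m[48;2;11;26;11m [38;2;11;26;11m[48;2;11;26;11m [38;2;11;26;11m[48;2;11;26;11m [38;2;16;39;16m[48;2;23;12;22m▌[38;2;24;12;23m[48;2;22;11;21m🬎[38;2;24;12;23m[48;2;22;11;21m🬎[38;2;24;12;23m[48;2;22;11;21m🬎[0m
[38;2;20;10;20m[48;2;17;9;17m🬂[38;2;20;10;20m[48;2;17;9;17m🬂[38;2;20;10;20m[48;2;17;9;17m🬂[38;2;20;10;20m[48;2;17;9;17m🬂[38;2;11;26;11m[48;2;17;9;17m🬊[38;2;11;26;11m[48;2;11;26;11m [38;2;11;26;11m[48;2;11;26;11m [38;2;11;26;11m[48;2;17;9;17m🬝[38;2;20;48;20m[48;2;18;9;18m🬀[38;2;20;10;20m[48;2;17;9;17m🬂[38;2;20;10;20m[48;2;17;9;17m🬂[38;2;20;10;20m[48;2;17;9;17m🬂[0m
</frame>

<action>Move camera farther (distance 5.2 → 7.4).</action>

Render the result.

<frame>
[38;2;46;24;42m[48;2;43;23;39m🬎[38;2;46;24;42m[48;2;43;23;39m🬎[38;2;46;24;42m[48;2;43;23;39m🬎[38;2;46;24;42m[48;2;43;23;39m🬎[38;2;46;24;42m[48;2;43;23;39m🬎[38;2;46;24;42m[48;2;43;23;39m🬎[38;2;46;24;42m[48;2;43;23;39m🬎[38;2;46;24;42m[48;2;43;23;39m🬎[38;2;46;24;42m[48;2;43;23;39m🬎[38;2;46;24;42m[48;2;43;23;39m🬎[38;2;46;24;42m[48;2;43;23;39m🬎[38;2;46;24;42m[48;2;43;23;39m🬎[0m
[38;2;41;22;38m[48;2;38;20;35m🬂[38;2;41;22;38m[48;2;38;20;35m🬂[38;2;41;22;38m[48;2;38;20;35m🬂[38;2;41;22;38m[48;2;38;20;35m🬂[38;2;40;21;37m[48;2;61;144;61m🬆[38;2;41;22;38m[48;2;61;144;61m🬂[38;2;41;22;38m[48;2;61;144;61m🬂[38;2;41;22;38m[48;2;61;144;61m🬂[38;2;61;144;61m[48;2;39;21;36m🬏[38;2;41;22;38m[48;2;38;20;35m🬂[38;2;41;22;38m[48;2;38;20;35m🬂[38;2;41;22;38m[48;2;38;20;35m🬂[0m
[38;2;35;18;32m[48;2;32;17;30m🬎[38;2;35;18;32m[48;2;32;17;30m🬎[38;2;35;18;32m[48;2;32;17;30m🬎[38;2;35;18;32m[48;2;32;17;30m🬎[38;2;15;24;14m[48;2;61;144;61m🬺[38;2;61;144;61m[48;2;11;26;11m🬂[38;2;61;144;61m[48;2;11;26;11m🬂[38;2;61;144;61m[48;2;12;31;12m🬂[38;2;26;62;26m[48;2;33;17;31m🬄[38;2;35;18;32m[48;2;32;17;30m🬎[38;2;35;18;32m[48;2;32;17;30m🬎[38;2;35;18;32m[48;2;32;17;30m🬎[0m
[38;2;31;16;29m[48;2;28;14;26m🬂[38;2;31;16;29m[48;2;28;14;26m🬂[38;2;31;16;29m[48;2;28;14;26m🬂[38;2;31;16;29m[48;2;28;14;26m🬂[38;2;29;15;27m[48;2;11;26;11m▌[38;2;11;26;11m[48;2;11;26;11m [38;2;11;26;11m[48;2;11;26;11m [38;2;11;26;11m[48;2;17;42;17m▌[38;2;31;16;29m[48;2;28;14;26m🬂[38;2;31;16;29m[48;2;28;14;26m🬂[38;2;31;16;29m[48;2;28;14;26m🬂[38;2;31;16;29m[48;2;28;14;26m🬂[0m
[38;2;24;12;23m[48;2;22;11;21m🬎[38;2;24;12;23m[48;2;22;11;21m🬎[38;2;24;12;23m[48;2;22;11;21m🬎[38;2;24;12;23m[48;2;22;11;21m🬎[38;2;23;11;22m[48;2;11;26;11m🬲[38;2;11;26;11m[48;2;11;26;11m [38;2;11;26;11m[48;2;11;26;11m [38;2;22;51;22m[48;2;13;22;13m🬉[38;2;24;12;23m[48;2;22;11;21m🬎[38;2;24;12;23m[48;2;22;11;21m🬎[38;2;24;12;23m[48;2;22;11;21m🬎[38;2;24;12;23m[48;2;22;11;21m🬎[0m
[38;2;20;10;20m[48;2;17;9;17m🬂[38;2;20;10;20m[48;2;17;9;17m🬂[38;2;20;10;20m[48;2;17;9;17m🬂[38;2;20;10;20m[48;2;17;9;17m🬂[38;2;20;10;20m[48;2;17;9;17m🬂[38;2;20;10;20m[48;2;17;9;17m🬂[38;2;20;10;20m[48;2;17;9;17m🬂[38;2;20;10;20m[48;2;17;9;17m🬂[38;2;20;10;20m[48;2;17;9;17m🬂[38;2;20;10;20m[48;2;17;9;17m🬂[38;2;20;10;20m[48;2;17;9;17m🬂[38;2;20;10;20m[48;2;17;9;17m🬂[0m
</frame>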